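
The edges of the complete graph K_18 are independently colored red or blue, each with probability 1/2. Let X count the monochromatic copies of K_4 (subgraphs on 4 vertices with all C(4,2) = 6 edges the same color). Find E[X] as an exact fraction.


Let X = Σ_S X_S over the C(18, 4) = 3060 subsets S of size 4, where X_S = 1 if the K_4 on S is monochromatic.
For a fixed S, the K_4 on S has C(4, 2) = 6 edges. P[all 6 edges red] = (1/2)^6, and likewise for blue, so P[monochromatic] = 2·(1/2)^6 = 2^{1 − 6} = 1/32.
By linearity: E[X] = C(18, 4) · 2^{1 − 6} = 3060 · 1/32 = 765/8.
Numerically: E[X] ≈ 95.625000.

E[X] = C(18,4)·2^(1−C(4,2)) = 765/8 ≈ 95.625000.


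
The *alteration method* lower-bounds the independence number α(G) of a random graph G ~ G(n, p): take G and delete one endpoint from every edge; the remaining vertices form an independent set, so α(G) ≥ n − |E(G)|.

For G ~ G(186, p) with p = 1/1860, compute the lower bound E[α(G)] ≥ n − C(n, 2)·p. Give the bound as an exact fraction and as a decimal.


E[|E(G)|] = C(186, 2)·p = 17205 · (1/1860) = 37/4.
E[α(G)] ≥ n − E[|E(G)|] = 186 − 37/4 = 707/4.
Numerically: ≈ 176.750000.
(This is only a lower bound; the true E[α(G)] may be larger.)

E[α(G)] ≥ 707/4 ≈ 176.750000.


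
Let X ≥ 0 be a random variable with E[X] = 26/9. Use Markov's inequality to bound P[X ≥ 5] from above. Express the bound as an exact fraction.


μ = E[X] = 26/9, a = 5.
Markov: P[X ≥ 5] ≤ μ/a = (26/9)/5 = 26/45.
Numerically: ≈ 0.578.
(Since a = 5 > μ = 2.889, the bound 26/45 is < 1 and informative.)

P[X ≥ 5] ≤ 26/45 ≈ 0.578.


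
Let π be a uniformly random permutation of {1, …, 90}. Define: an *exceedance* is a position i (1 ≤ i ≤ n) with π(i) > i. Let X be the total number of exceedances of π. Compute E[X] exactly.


Write X = Σ_{i=1}^{90} X_i, where X_i = 1_{π(i) > i}.
For each fixed i, π(i) is uniform over {1, …, 90} (marginal of a uniform permutation), so P[π(i) > i] = (n − i)/n. Summing: Σ_{i=1}^{90} (n − i)/n = (0 + 1 + … + 89)/90 = 90(90 − 1)/(2·90) = (90 − 1)/2.
Hence E[X] = Σ_{i=1}^{90} (90 − i)/90 = 89/2 ≈ 44.500.

E[X] = 89/2 = 44.500.


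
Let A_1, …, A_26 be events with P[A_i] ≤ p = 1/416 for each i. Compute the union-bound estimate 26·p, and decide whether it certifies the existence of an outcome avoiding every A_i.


Union bound: P[∪_{i=1}^{26} A_i] ≤ Σ_i P[A_i] ≤ 26·p = 26·(1/416) = 1/16.
Numerically: 1/16 ≈ 0.0625.
Is 1/16 < 1? YES.
Since P[∪ A_i] ≤ 1/16 < 1, the complement has P[∩ A_i^c] ≥ 1 − 1/16 = 15/16 > 0, so some outcome avoids every A_i.

26·p = 1/16 ≈ 0.0625; existence CERTIFIED by the union bound.


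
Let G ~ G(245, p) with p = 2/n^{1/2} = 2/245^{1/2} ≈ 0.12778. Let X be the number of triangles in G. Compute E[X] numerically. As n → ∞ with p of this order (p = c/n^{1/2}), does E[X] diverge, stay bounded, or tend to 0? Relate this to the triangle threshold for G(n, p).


Number of potential triangles: C(245, 3) = 2421090.
Each occurs with probability p³ ≈ (0.12778)³ ≈ 2.0861276e-03.
By linearity: E[X] = C(245, 3)·p³ ≈ 2421090 · 2.0861276e-03 ≈ 5050.70257.
Since α = 1/2 < 1, p = c/n^{1/2} ≫ 1/n is above the triangle threshold p ~ 1/n. Asymptotically E[X] ~ (c³/6)·n^{3(1−α)} = (2³/6)·n^{1.5} → ∞; triangles are abundant w.h.p.

E[X] ≈ 5050.70257; in regime p = Θ(1/n^{1/2}) E[X] diverges (above the triangle threshold p ~ 1/n).


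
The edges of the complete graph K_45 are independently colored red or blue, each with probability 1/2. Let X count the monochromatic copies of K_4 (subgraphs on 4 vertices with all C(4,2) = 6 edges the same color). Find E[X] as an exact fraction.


Let X = Σ_S X_S over the C(45, 4) = 148995 subsets S of size 4, where X_S = 1 if the K_4 on S is monochromatic.
For a fixed S, the K_4 on S has C(4, 2) = 6 edges. P[all 6 edges red] = (1/2)^6, and likewise for blue, so P[monochromatic] = 2·(1/2)^6 = 2^{1 − 6} = 1/32.
By linearity: E[X] = C(45, 4) · 2^{1 − 6} = 148995 · 1/32 = 148995/32.
Numerically: E[X] ≈ 4656.093750.

E[X] = C(45,4)·2^(1−C(4,2)) = 148995/32 ≈ 4656.093750.


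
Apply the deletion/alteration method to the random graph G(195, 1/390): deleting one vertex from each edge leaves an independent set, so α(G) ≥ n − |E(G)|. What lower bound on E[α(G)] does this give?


E[|E(G)|] = C(195, 2)·p = 18915 · (1/390) = 97/2.
E[α(G)] ≥ n − E[|E(G)|] = 195 − 97/2 = 293/2.
Numerically: ≈ 146.50000.
(This is only a lower bound; the true E[α(G)] may be larger.)

E[α(G)] ≥ 293/2 ≈ 146.50000.


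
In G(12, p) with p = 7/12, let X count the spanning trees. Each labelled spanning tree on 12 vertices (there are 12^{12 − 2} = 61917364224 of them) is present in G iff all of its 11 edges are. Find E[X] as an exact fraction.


K_12 has 12^{12 − 2} = 61917364224 labelled spanning trees.
For each such spanning tree H, let X_H = 1 if all 11 edges of H are present in G. Then P[X_H = 1] = p^{11} = (7/12)^{11} = 1977326743/743008370688.
By linearity of expectation: E[X] = Σ_H E[X_H] = 61917364224 · p^{11} = 61917364224 · 1977326743/743008370688 = 1977326743/12.
Numerically: E[X] ≈ 1.64777e+08.

E[X] = 61917364224 · (7/12)^{11} = 1977326743/12 ≈ 1.64777e+08.


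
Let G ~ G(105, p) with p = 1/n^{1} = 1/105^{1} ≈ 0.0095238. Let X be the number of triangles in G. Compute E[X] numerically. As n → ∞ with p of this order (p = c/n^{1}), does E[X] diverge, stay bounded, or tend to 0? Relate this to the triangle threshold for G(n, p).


Number of potential triangles: C(105, 3) = 187460.
Each occurs with probability p³ ≈ (0.0095238)³ ≈ 8.6383760e-07.
By linearity: E[X] = C(105, 3)·p³ ≈ 187460 · 8.6383760e-07 ≈ 0.16193.
Here α = 1, so p = 1/n is exactly at the triangle threshold p ~ 1/n. Asymptotically E[X] → c³/6 = 1³/6 = 1/6 ≈ 0.16667, a bounded constant. In this regime the triangle count is asymptotically Poisson(c³/6).

E[X] ≈ 0.16193; in regime p = Θ(1/n^{1}) E[X] stays bounded (at the triangle threshold p ~ 1/n).


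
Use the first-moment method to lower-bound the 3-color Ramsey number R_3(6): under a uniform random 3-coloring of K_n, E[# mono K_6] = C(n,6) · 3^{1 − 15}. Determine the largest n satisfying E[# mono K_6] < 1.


We need C(n, 6) · 3^{1 − 15} < 1, i.e. C(n, 6) < 3^{15 − 1} = 4782969.
Check values of n near the boundary:
  n = 35: C(35, 6) = 1623160; 1623160 < 4782969? YES
  n = 36: C(36, 6) = 1947792; 1947792 < 4782969? YES
  n = 37: C(37, 6) = 2324784; 2324784 < 4782969? YES
  n = 38: C(38, 6) = 2760681; 2760681 < 4782969? YES
  n = 39: C(39, 6) = 3262623; 3262623 < 4782969? YES
  n = 40: C(40, 6) = 3838380; 3838380 < 4782969? YES
  n = 41: C(41, 6) = 4496388; 4496388 < 4782969? YES
  n = 42: C(42, 6) = 5245786; 5245786 < 4782969? NO
  n = 43: C(43, 6) = 6096454; 6096454 < 4782969? NO
The largest n with C(n, 6) < 4782969 is n = 41 (where E[X] = 1498796/1594323 ≈ 0.9400830). Hence R_3(6) > 41, i.e. R_3(6) ≥ 42.

Largest n = 41; hence R_3(6) > 41.


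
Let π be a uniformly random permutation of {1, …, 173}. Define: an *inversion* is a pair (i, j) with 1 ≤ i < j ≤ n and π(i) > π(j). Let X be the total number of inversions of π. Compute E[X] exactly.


Write X = Σ X_I over the C(173, 2) = 14878 pairs i < j, with X_I the indicator of one inversion.
There are 14878 indicators.
For each fixed pair i < j, the values π(i) and π(j) are two distinct elements of {1, …, 173} in uniformly random order; by symmetry P[π(i) > π(j)] = 1/2.
By linearity: E[X] = 14878 · (1/2) = C(173, 2) · (1/2) = 14878/2 = 7439 ≈ 7439.000000.

E[X] = 7439 = 7439.000000.


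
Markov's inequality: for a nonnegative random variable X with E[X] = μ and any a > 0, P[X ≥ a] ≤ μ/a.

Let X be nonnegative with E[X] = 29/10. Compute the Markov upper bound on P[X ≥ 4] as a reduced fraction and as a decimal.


μ = E[X] = 29/10, a = 4.
Markov: P[X ≥ 4] ≤ μ/a = (29/10)/4 = 29/40.
Numerically: ≈ 0.72500.
(Since a = 4 > μ = 2.90000, the bound 29/40 is < 1 and informative.)

P[X ≥ 4] ≤ 29/40 ≈ 0.72500.


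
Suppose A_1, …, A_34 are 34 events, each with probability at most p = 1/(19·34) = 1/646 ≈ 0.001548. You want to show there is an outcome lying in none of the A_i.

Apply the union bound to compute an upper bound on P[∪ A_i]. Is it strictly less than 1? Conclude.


Union bound: P[∪_{i=1}^{34} A_i] ≤ Σ_i P[A_i] ≤ 34·p = 34·(1/646) = 1/19.
Numerically: 1/19 ≈ 0.052632.
Is 1/19 < 1? YES.
Since P[∪ A_i] ≤ 1/19 < 1, the complement has P[∩ A_i^c] ≥ 1 − 1/19 = 18/19 > 0, so some outcome avoids every A_i.

34·p = 1/19 ≈ 0.052632; existence CERTIFIED by the union bound.


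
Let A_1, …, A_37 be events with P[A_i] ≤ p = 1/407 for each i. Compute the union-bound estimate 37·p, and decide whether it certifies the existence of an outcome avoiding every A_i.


Union bound: P[∪_{i=1}^{37} A_i] ≤ Σ_i P[A_i] ≤ 37·p = 37·(1/407) = 1/11.
Numerically: 1/11 ≈ 0.09091.
Is 1/11 < 1? YES.
Since P[∪ A_i] ≤ 1/11 < 1, the complement has P[∩ A_i^c] ≥ 1 − 1/11 = 10/11 > 0, so some outcome avoids every A_i.

37·p = 1/11 ≈ 0.09091; existence CERTIFIED by the union bound.


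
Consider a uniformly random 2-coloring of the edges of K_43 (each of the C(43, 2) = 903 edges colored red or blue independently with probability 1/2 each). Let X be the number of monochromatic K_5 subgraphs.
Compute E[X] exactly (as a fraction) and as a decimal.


Let X = Σ_S X_S over the C(43, 5) = 962598 subsets S of size 5, where X_S = 1 if the K_5 on S is monochromatic.
For a fixed S, the K_5 on S has C(5, 2) = 10 edges. P[all 10 edges red] = (1/2)^10, and likewise for blue, so P[monochromatic] = 2·(1/2)^10 = 2^{1 − 10} = 1/512.
By linearity of expectation: E[X] = C(43, 5) · 2^{1 − 10} = 962598 · 1/512 = 481299/256.
Numerically: E[X] ≈ 1880.074.

E[X] = C(43,5)·2^(1−C(5,2)) = 481299/256 ≈ 1880.074.


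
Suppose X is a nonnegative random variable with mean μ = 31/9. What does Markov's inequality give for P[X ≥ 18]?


μ = E[X] = 31/9, a = 18.
Markov: P[X ≥ 18] ≤ μ/a = (31/9)/18 = 31/162.
Numerically: ≈ 0.1914.
(Since a = 18 > μ = 3.4444, the bound 31/162 is < 1 and informative.)

P[X ≥ 18] ≤ 31/162 ≈ 0.1914.


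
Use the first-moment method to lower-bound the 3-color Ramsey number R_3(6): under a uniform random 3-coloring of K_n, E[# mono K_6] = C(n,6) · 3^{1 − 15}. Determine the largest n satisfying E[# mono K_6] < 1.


We need C(n, 6) · 3^{1 − 15} < 1, i.e. C(n, 6) < 3^{15 − 1} = 4782969.
Check values of n near the boundary:
  n = 36: C(36, 6) = 1947792; 1947792 < 4782969? YES
  n = 37: C(37, 6) = 2324784; 2324784 < 4782969? YES
  n = 38: C(38, 6) = 2760681; 2760681 < 4782969? YES
  n = 39: C(39, 6) = 3262623; 3262623 < 4782969? YES
  n = 40: C(40, 6) = 3838380; 3838380 < 4782969? YES
  n = 41: C(41, 6) = 4496388; 4496388 < 4782969? YES
  n = 42: C(42, 6) = 5245786; 5245786 < 4782969? NO
  n = 43: C(43, 6) = 6096454; 6096454 < 4782969? NO
The largest n with C(n, 6) < 4782969 is n = 41 (where E[X] = 1498796/1594323 ≈ 0.940083). Hence R_3(6) > 41, i.e. R_3(6) ≥ 42.

Largest n = 41; hence R_3(6) > 41.


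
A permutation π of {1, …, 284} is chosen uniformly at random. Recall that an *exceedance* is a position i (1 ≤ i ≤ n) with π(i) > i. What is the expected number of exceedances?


Write X = Σ_{i=1}^{284} X_i, where X_i = 1_{π(i) > i}.
For each fixed i, π(i) is uniform over {1, …, 284} (marginal of a uniform permutation), so P[π(i) > i] = (n − i)/n. Summing: Σ_{i=1}^{284} (n − i)/n = (0 + 1 + … + 283)/284 = 284(284 − 1)/(2·284) = (284 − 1)/2.
Hence E[X] = Σ_{i=1}^{284} (284 − i)/284 = 283/2 ≈ 141.500000.

E[X] = 283/2 = 141.500000.


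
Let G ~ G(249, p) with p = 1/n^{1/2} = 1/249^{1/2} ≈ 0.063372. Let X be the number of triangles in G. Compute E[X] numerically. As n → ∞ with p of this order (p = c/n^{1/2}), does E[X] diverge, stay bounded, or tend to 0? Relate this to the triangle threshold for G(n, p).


Number of potential triangles: C(249, 3) = 2542124.
Each occurs with probability p³ ≈ (0.063372)³ ≈ 2.5450773e-04.
By linearity: E[X] = C(249, 3)·p³ ≈ 2542124 · 2.5450773e-04 ≈ 646.99021.
Since α = 1/2 < 1, p = c/n^{1/2} ≫ 1/n is above the triangle threshold p ~ 1/n. Asymptotically E[X] ~ (c³/6)·n^{3(1−α)} = (1³/6)·n^{1.5} → ∞; triangles are abundant w.h.p.

E[X] ≈ 646.99021; in regime p = Θ(1/n^{1/2}) E[X] diverges (above the triangle threshold p ~ 1/n).


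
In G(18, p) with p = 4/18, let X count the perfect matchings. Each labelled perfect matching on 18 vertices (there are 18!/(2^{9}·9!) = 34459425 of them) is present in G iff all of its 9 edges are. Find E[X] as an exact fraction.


K_18 has 18!/(2^{9}·9!) = 34459425 labelled perfect matchings.
For each such perfect matching H, let X_H = 1 if all 9 edges of H are present in G. Then P[X_H = 1] = p^{9} = (2/9)^{9} = 512/387420489.
By linearity of expectation: E[X] = Σ_H E[X_H] = 34459425 · p^{9} = 34459425 · 512/387420489 = 217817600/4782969.
Numerically: E[X] ≈ 45.54.

E[X] = 34459425 · (2/9)^{9} = 217817600/4782969 ≈ 45.54.


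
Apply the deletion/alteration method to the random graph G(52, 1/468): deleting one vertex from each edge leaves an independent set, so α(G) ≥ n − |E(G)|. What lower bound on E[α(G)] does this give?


E[|E(G)|] = C(52, 2)·p = 1326 · (1/468) = 17/6.
E[α(G)] ≥ n − E[|E(G)|] = 52 − 17/6 = 295/6.
Numerically: ≈ 49.167.
(This is only a lower bound; the true E[α(G)] may be larger.)

E[α(G)] ≥ 295/6 ≈ 49.167.


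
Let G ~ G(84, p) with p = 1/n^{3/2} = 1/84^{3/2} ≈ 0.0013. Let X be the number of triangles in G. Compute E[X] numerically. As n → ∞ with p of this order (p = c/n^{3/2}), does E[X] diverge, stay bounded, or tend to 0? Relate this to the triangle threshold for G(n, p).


Number of potential triangles: C(84, 3) = 95284.
Each occurs with probability p³ ≈ (0.0013)³ ≈ 2.19151e-09.
By linearity: E[X] = C(84, 3)·p³ ≈ 95284 · 2.19151e-09 ≈ 0.000.
Since α = 3/2 > 1, p = c/n^{3/2} = o(1/n) is below the triangle threshold p ~ 1/n. Asymptotically E[X] ~ (c³/6)·n^{3(1−α)} = (1³/6)·n^{-1.5} → 0, so by Markov's inequality G has no triangles w.h.p.

E[X] ≈ 0.000; in regime p = Θ(1/n^{3/2}) E[X] tends to 0 (below the triangle threshold p ~ 1/n).


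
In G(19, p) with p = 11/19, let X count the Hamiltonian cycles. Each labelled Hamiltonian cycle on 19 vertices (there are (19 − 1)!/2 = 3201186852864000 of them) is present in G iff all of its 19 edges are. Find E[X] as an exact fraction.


K_19 has (19 − 1)!/2 = 3201186852864000 labelled Hamiltonian cycles.
For each such Hamiltonian cycle H, let X_H = 1 if all 19 edges of H are present in G. Then P[X_H = 1] = p^{19} = (11/19)^{19} = 61159090448414546291/1978419655660313589123979.
Summing the indicators: E[X] = Σ_H E[X_H] = 3201186852864000 · p^{19} = 3201186852864000 · 61159090448414546291/1978419655660313589123979 = 195781676276584883979724733927424000/1978419655660313589123979.
Numerically: E[X] ≈ 9.8959e+10.

E[X] = 3201186852864000 · (11/19)^{19} = 195781676276584883979724733927424000/1978419655660313589123979 ≈ 9.8959e+10.


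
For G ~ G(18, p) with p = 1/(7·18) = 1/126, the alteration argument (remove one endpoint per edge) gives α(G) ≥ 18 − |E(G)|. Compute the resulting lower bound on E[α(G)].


E[|E(G)|] = C(18, 2)·p = 153 · (1/126) = 17/14.
E[α(G)] ≥ n − E[|E(G)|] = 18 − 17/14 = 235/14.
Numerically: ≈ 16.785714.
(This is only a lower bound; the true E[α(G)] may be larger.)

E[α(G)] ≥ 235/14 ≈ 16.785714.


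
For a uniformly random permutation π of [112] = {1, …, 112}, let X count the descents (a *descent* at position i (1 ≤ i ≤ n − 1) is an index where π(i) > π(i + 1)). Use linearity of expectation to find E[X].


Write X = Σ X_I over i = 1, …, 111, with X_I the indicator of one descent.
There are 111 indicators.
For each fixed i, the pair (π(i), π(i+1)) is a uniformly random ordered pair of distinct values from {1, …, 112}; by symmetry P[π(i) > π(i+1)] = 1/2.
By linearity: E[X] = 111 · (1/2) = (112 − 1) · (1/2) = 111/2 ≈ 55.500000.

E[X] = 111/2 = 55.500000.


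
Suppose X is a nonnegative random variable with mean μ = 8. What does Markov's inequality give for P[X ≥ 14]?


μ = E[X] = 8, a = 14.
Markov: P[X ≥ 14] ≤ μ/a = (8)/14 = 4/7.
Numerically: ≈ 0.571.
(Since a = 14 > μ = 8.000, the bound 4/7 is < 1 and informative.)

P[X ≥ 14] ≤ 4/7 ≈ 0.571.


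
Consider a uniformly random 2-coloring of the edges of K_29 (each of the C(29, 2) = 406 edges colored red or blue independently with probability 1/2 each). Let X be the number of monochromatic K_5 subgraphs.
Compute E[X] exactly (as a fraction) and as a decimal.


Let X = Σ_S X_S over the C(29, 5) = 118755 subsets S of size 5, where X_S = 1 if the K_5 on S is monochromatic.
For a fixed S, the K_5 on S has C(5, 2) = 10 edges. P[all 10 edges red] = (1/2)^10, and likewise for blue, so P[monochromatic] = 2·(1/2)^10 = 2^{1 − 10} = 1/512.
By linearity: E[X] = C(29, 5) · 2^{1 − 10} = 118755 · 1/512 = 118755/512.
Numerically: E[X] ≈ 231.94336.

E[X] = C(29,5)·2^(1−C(5,2)) = 118755/512 ≈ 231.94336.


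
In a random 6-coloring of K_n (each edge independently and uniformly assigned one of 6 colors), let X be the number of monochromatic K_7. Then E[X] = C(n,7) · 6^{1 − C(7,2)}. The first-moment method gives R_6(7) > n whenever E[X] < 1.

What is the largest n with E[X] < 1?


We need C(n, 7) · 6^{1 − 21} < 1, i.e. C(n, 7) < 6^{21 − 1} = 3656158440062976.
Check values of n near the boundary:
  n = 564: C(564, 7) = 3469685994423792; 3469685994423792 < 3656158440062976? YES
  n = 565: C(565, 7) = 3513212521235560; 3513212521235560 < 3656158440062976? YES
  n = 566: C(566, 7) = 3557206237959440; 3557206237959440 < 3656158440062976? YES
  n = 567: C(567, 7) = 3601671315933933; 3601671315933933 < 3656158440062976? YES
  n = 568: C(568, 7) = 3646611956239704; 3646611956239704 < 3656158440062976? YES
  n = 569: C(569, 7) = 3692032389858348; 3692032389858348 < 3656158440062976? NO
The largest n with C(n, 7) < 3656158440062976 is n = 568 (where E[X] = 16882462760369/16926659444736 ≈ 0.997). Hence R_6(7) > 568, i.e. R_6(7) ≥ 569.

Largest n = 568; hence R_6(7) > 568.


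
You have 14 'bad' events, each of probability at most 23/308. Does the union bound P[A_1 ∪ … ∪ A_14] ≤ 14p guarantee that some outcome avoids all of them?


Union bound: P[∪_{i=1}^{14} A_i] ≤ Σ_i P[A_i] ≤ 14·p = 14·(23/308) = 23/22.
Numerically: 23/22 ≈ 1.04545.
Is 23/22 < 1? NO.
Since the bound 23/22 is ≥ 1, the union bound is uninformative here; it does NOT by itself certify existence.

14·p = 23/22 ≈ 1.04545; existence NOT certified by the union bound.


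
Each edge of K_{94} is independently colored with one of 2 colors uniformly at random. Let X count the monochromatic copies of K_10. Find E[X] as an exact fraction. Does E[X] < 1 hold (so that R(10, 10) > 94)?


E[X] = C(94, 10) · 2^{1 − 45} = 9041256841903 · 2^{−44} = 9041256841903/17592186044416.
As a reduced fraction: E[X] = 9041256841903/17592186044416 ≈ 0.5139359.
Is E[X] < 1? YES.
Since E[X] < 1, there exists a 2-coloring of K_{94} with no monochromatic K_10; hence R(10, 10) > 94.

E[X] = 9041256841903/17592186044416 ≈ 0.5139359; E[X] < 1, so R(10, 10) > 94.


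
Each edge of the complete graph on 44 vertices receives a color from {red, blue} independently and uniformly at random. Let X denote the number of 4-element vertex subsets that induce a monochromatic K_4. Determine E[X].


Let X = Σ_S X_S over the C(44, 4) = 135751 subsets S of size 4, where X_S = 1 if the K_4 on S is monochromatic.
For a fixed S, the K_4 on S has C(4, 2) = 6 edges. P[all 6 edges red] = (1/2)^6, and likewise for blue, so P[monochromatic] = 2·(1/2)^6 = 2^{1 − 6} = 1/32.
By linearity of expectation: E[X] = C(44, 4) · 2^{1 − 6} = 135751 · 1/32 = 135751/32.
Numerically: E[X] ≈ 4242.218750.

E[X] = C(44,4)·2^(1−C(4,2)) = 135751/32 ≈ 4242.218750.


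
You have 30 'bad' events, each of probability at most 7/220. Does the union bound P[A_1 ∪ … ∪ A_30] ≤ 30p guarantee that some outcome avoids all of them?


Union bound: P[∪_{i=1}^{30} A_i] ≤ Σ_i P[A_i] ≤ 30·p = 30·(7/220) = 21/22.
Numerically: 21/22 ≈ 0.954545.
Is 21/22 < 1? YES.
Since P[∪ A_i] ≤ 21/22 < 1, the complement has P[∩ A_i^c] ≥ 1 − 21/22 = 1/22 > 0, so some outcome avoids every A_i.

30·p = 21/22 ≈ 0.954545; existence CERTIFIED by the union bound.


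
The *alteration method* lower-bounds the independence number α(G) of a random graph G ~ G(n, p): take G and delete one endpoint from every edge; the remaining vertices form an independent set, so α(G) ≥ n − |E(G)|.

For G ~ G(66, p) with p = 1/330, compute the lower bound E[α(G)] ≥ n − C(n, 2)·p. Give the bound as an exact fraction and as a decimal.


E[|E(G)|] = C(66, 2)·p = 2145 · (1/330) = 13/2.
E[α(G)] ≥ n − E[|E(G)|] = 66 − 13/2 = 119/2.
Numerically: ≈ 59.500000.
(This is only a lower bound; the true E[α(G)] may be larger.)

E[α(G)] ≥ 119/2 ≈ 59.500000.


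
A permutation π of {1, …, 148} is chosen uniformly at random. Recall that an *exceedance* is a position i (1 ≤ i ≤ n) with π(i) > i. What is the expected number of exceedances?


Write X = Σ_{i=1}^{148} X_i, where X_i = 1_{π(i) > i}.
For each fixed i, π(i) is uniform over {1, …, 148} (marginal of a uniform permutation), so P[π(i) > i] = (n − i)/n. Summing: Σ_{i=1}^{148} (n − i)/n = (0 + 1 + … + 147)/148 = 148(148 − 1)/(2·148) = (148 − 1)/2.
Hence E[X] = Σ_{i=1}^{148} (148 − i)/148 = 147/2 ≈ 73.50000.

E[X] = 147/2 = 73.50000.


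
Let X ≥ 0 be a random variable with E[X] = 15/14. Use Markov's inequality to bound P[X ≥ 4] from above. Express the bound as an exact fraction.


μ = E[X] = 15/14, a = 4.
Markov: P[X ≥ 4] ≤ μ/a = (15/14)/4 = 15/56.
Numerically: ≈ 0.267857.
(Since a = 4 > μ = 1.071429, the bound 15/56 is < 1 and informative.)

P[X ≥ 4] ≤ 15/56 ≈ 0.267857.


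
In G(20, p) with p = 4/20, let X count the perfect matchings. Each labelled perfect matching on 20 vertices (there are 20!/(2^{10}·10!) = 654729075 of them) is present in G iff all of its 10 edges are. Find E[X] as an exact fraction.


K_20 has 20!/(2^{10}·10!) = 654729075 labelled perfect matchings.
For each such perfect matching H, let X_H = 1 if all 10 edges of H are present in G. Then P[X_H = 1] = p^{10} = (1/5)^{10} = 1/9765625.
Summing the indicators: E[X] = Σ_H E[X_H] = 654729075 · p^{10} = 654729075 · 1/9765625 = 26189163/390625.
Numerically: E[X] ≈ 67.

E[X] = 654729075 · (1/5)^{10} = 26189163/390625 ≈ 67.


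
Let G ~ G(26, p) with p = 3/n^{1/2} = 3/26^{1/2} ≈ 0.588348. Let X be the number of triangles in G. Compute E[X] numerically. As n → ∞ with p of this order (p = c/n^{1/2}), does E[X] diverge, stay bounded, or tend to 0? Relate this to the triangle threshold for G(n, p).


Number of potential triangles: C(26, 3) = 2600.
Each occurs with probability p³ ≈ (0.588348)³ ≈ 2.03659063e-01.
By linearity: E[X] = C(26, 3)·p³ ≈ 2600 · 2.03659063e-01 ≈ 529.513565.
Since α = 1/2 < 1, p = c/n^{1/2} ≫ 1/n is above the triangle threshold p ~ 1/n. Asymptotically E[X] ~ (c³/6)·n^{3(1−α)} = (3³/6)·n^{1.5} → ∞; triangles are abundant w.h.p.

E[X] ≈ 529.513565; in regime p = Θ(1/n^{1/2}) E[X] diverges (above the triangle threshold p ~ 1/n).


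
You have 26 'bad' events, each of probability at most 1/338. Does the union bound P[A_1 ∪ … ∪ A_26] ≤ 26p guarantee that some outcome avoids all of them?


Union bound: P[∪_{i=1}^{26} A_i] ≤ Σ_i P[A_i] ≤ 26·p = 26·(1/338) = 1/13.
Numerically: 1/13 ≈ 0.07692.
Is 1/13 < 1? YES.
Since P[∪ A_i] ≤ 1/13 < 1, the complement has P[∩ A_i^c] ≥ 1 − 1/13 = 12/13 > 0, so some outcome avoids every A_i.

26·p = 1/13 ≈ 0.07692; existence CERTIFIED by the union bound.


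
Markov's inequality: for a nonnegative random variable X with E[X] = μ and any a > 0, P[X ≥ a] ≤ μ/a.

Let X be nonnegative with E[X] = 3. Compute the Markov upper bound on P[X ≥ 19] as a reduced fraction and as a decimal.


μ = E[X] = 3, a = 19.
Markov: P[X ≥ 19] ≤ μ/a = (3)/19 = 3/19.
Numerically: ≈ 0.1579.
(Since a = 19 > μ = 3.0000, the bound 3/19 is < 1 and informative.)

P[X ≥ 19] ≤ 3/19 ≈ 0.1579.


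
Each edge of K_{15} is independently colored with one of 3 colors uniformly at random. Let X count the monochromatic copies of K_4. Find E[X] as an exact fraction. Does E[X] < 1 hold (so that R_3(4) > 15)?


E[X] = C(15, 4) · 3^{1 − 6} = 1365 · 3^{−5} = 1365/243.
As a reduced fraction: E[X] = 455/81 ≈ 5.61728.
Is E[X] < 1? NO.
Since E[X] ≥ 1, the first-moment bound is inconclusive at n = 15; it does NOT by itself certify R_3(4) > 15.

E[X] = 455/81 ≈ 5.61728; E[X] ≥ 1; first-moment method inconclusive here.


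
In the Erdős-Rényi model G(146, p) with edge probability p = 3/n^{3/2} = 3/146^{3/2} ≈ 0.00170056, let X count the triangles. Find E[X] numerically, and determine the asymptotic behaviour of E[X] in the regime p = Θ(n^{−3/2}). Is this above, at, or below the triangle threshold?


Number of potential triangles: C(146, 3) = 508080.
Each occurs with probability p³ ≈ (0.00170056)³ ≈ 4.91785719e-09.
By linearity: E[X] = C(146, 3)·p³ ≈ 508080 · 4.91785719e-09 ≈ 0.002499.
Since α = 3/2 > 1, p = c/n^{3/2} = o(1/n) is below the triangle threshold p ~ 1/n. Asymptotically E[X] ~ (c³/6)·n^{3(1−α)} = (3³/6)·n^{-1.5} → 0, so by Markov's inequality G has no triangles w.h.p.

E[X] ≈ 0.002499; in regime p = Θ(1/n^{3/2}) E[X] tends to 0 (below the triangle threshold p ~ 1/n).


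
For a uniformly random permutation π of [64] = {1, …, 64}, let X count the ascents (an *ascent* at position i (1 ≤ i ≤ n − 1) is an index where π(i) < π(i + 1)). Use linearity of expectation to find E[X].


Write X = Σ X_I over i = 1, …, 63, with X_I the indicator of one ascent.
There are 63 indicators.
For each fixed i, the pair (π(i), π(i+1)) is a uniformly random ordered pair of distinct values from {1, …, 64}; by symmetry P[π(i) < π(i+1)] = 1/2.
By linearity: E[X] = 63 · (1/2) = (64 − 1) · (1/2) = 63/2 ≈ 31.5000.

E[X] = 63/2 = 31.5000.


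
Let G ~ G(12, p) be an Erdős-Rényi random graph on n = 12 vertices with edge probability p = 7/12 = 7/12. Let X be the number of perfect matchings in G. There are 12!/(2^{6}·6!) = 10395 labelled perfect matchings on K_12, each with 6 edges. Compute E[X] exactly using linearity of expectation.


K_12 has 12!/(2^{6}·6!) = 10395 labelled perfect matchings.
For each such perfect matching H, let X_H = 1 if all 6 edges of H are present in G. Then P[X_H = 1] = p^{6} = (7/12)^{6} = 117649/2985984.
Summing the indicators: E[X] = Σ_H E[X_H] = 10395 · p^{6} = 10395 · 117649/2985984 = 45294865/110592.
Numerically: E[X] ≈ 409.567.

E[X] = 10395 · (7/12)^{6} = 45294865/110592 ≈ 409.567.


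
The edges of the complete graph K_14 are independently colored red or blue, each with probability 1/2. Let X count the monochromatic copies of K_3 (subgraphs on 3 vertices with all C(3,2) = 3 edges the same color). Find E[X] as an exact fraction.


Let X = Σ_S X_S over the C(14, 3) = 364 subsets S of size 3, where X_S = 1 if the K_3 on S is monochromatic.
For a fixed S, the K_3 on S has C(3, 2) = 3 edges. P[all 3 edges red] = (1/2)^3, and likewise for blue, so P[monochromatic] = 2·(1/2)^3 = 2^{1 − 3} = 1/4.
By linearity of expectation: E[X] = C(14, 3) · 2^{1 − 3} = 364 · 1/4 = 91.
Numerically: E[X] ≈ 91.000000.

E[X] = C(14,3)·2^(1−C(3,2)) = 91 ≈ 91.000000.


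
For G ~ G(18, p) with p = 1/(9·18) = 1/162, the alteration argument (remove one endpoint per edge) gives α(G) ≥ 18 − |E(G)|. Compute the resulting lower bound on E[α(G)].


E[|E(G)|] = C(18, 2)·p = 153 · (1/162) = 17/18.
E[α(G)] ≥ n − E[|E(G)|] = 18 − 17/18 = 307/18.
Numerically: ≈ 17.05556.
(This is only a lower bound; the true E[α(G)] may be larger.)

E[α(G)] ≥ 307/18 ≈ 17.05556.


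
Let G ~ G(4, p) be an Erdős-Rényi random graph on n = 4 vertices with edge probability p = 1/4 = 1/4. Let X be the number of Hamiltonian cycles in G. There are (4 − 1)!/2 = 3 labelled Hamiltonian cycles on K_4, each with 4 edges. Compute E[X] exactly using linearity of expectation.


K_4 has (4 − 1)!/2 = 3 labelled Hamiltonian cycles.
For each such Hamiltonian cycle H, let X_H = 1 if all 4 edges of H are present in G. Then P[X_H = 1] = p^{4} = (1/4)^{4} = 1/256.
By linearity of expectation: E[X] = Σ_H E[X_H] = 3 · p^{4} = 3 · 1/256 = 3/256.
Numerically: E[X] ≈ 0.0117188.

E[X] = 3 · (1/4)^{4} = 3/256 ≈ 0.0117188.


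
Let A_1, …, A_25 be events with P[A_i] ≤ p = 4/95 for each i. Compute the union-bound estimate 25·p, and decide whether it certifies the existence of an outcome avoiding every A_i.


Union bound: P[∪_{i=1}^{25} A_i] ≤ Σ_i P[A_i] ≤ 25·p = 25·(4/95) = 20/19.
Numerically: 20/19 ≈ 1.05263.
Is 20/19 < 1? NO.
Since the bound 20/19 is ≥ 1, the union bound is uninformative here; it does NOT by itself certify existence.

25·p = 20/19 ≈ 1.05263; existence NOT certified by the union bound.


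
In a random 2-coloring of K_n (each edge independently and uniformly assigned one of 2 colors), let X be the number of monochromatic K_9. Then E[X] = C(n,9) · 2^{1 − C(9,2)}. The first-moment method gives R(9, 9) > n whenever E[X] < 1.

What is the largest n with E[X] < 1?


We need C(n, 9) · 2^{1 − 36} < 1, i.e. C(n, 9) < 2^{36 − 1} = 34359738368.
Check values of n near the boundary:
  n = 62: C(62, 9) = 20286591270; 20286591270 < 34359738368? YES
  n = 63: C(63, 9) = 23667689815; 23667689815 < 34359738368? YES
  n = 64: C(64, 9) = 27540584512; 27540584512 < 34359738368? YES
  n = 65: C(65, 9) = 31966749880; 31966749880 < 34359738368? YES
  n = 66: C(66, 9) = 37014131440; 37014131440 < 34359738368? NO
  n = 67: C(67, 9) = 42757703560; 42757703560 < 34359738368? NO
  n = 68: C(68, 9) = 49280065120; 49280065120 < 34359738368? NO
The largest n with C(n, 9) < 34359738368 is n = 65 (where E[X] = 3995843735/4294967296 ≈ 0.9303549). Hence R(9, 9) > 65, i.e. R(9, 9) ≥ 66.

Largest n = 65; hence R(9, 9) > 65.


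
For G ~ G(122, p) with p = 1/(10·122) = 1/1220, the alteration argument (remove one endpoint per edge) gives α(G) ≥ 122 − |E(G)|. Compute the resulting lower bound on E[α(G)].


E[|E(G)|] = C(122, 2)·p = 7381 · (1/1220) = 121/20.
E[α(G)] ≥ n − E[|E(G)|] = 122 − 121/20 = 2319/20.
Numerically: ≈ 115.95000.
(This is only a lower bound; the true E[α(G)] may be larger.)

E[α(G)] ≥ 2319/20 ≈ 115.95000.


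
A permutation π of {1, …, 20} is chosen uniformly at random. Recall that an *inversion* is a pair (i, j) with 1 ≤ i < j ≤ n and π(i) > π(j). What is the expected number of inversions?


Write X = Σ X_I over the C(20, 2) = 190 pairs i < j, with X_I the indicator of one inversion.
There are 190 indicators.
For each fixed pair i < j, the values π(i) and π(j) are two distinct elements of {1, …, 20} in uniformly random order; by symmetry P[π(i) > π(j)] = 1/2.
By linearity: E[X] = 190 · (1/2) = C(20, 2) · (1/2) = 190/2 = 95 ≈ 95.000000.

E[X] = 95 = 95.000000.


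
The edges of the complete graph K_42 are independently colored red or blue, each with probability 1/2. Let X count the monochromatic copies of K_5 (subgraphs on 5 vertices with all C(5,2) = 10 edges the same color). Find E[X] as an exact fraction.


Let X = Σ_S X_S over the C(42, 5) = 850668 subsets S of size 5, where X_S = 1 if the K_5 on S is monochromatic.
For a fixed S, the K_5 on S has C(5, 2) = 10 edges. P[all 10 edges red] = (1/2)^10, and likewise for blue, so P[monochromatic] = 2·(1/2)^10 = 2^{1 − 10} = 1/512.
By linearity of expectation: E[X] = C(42, 5) · 2^{1 − 10} = 850668 · 1/512 = 212667/128.
Numerically: E[X] ≈ 1661.461.

E[X] = C(42,5)·2^(1−C(5,2)) = 212667/128 ≈ 1661.461.


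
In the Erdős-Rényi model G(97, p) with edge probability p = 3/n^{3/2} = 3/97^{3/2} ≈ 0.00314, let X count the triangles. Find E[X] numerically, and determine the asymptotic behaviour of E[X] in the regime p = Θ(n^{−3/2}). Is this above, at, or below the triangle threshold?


Number of potential triangles: C(97, 3) = 147440.
Each occurs with probability p³ ≈ (0.00314)³ ≈ 3.096642e-08.
By linearity: E[X] = C(97, 3)·p³ ≈ 147440 · 3.096642e-08 ≈ 0.0046.
Since α = 3/2 > 1, p = c/n^{3/2} = o(1/n) is below the triangle threshold p ~ 1/n. Asymptotically E[X] ~ (c³/6)·n^{3(1−α)} = (3³/6)·n^{-1.5} → 0, so by Markov's inequality G has no triangles w.h.p.

E[X] ≈ 0.0046; in regime p = Θ(1/n^{3/2}) E[X] tends to 0 (below the triangle threshold p ~ 1/n).


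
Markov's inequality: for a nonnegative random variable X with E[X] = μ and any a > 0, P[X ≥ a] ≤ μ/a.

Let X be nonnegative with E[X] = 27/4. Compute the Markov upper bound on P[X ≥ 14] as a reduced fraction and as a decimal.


μ = E[X] = 27/4, a = 14.
Markov: P[X ≥ 14] ≤ μ/a = (27/4)/14 = 27/56.
Numerically: ≈ 0.4821.
(Since a = 14 > μ = 6.7500, the bound 27/56 is < 1 and informative.)

P[X ≥ 14] ≤ 27/56 ≈ 0.4821.


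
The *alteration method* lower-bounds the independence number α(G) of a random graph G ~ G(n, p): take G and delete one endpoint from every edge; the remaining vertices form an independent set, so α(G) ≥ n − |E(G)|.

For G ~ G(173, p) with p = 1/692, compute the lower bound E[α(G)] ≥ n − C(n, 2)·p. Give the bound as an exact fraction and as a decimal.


E[|E(G)|] = C(173, 2)·p = 14878 · (1/692) = 43/2.
E[α(G)] ≥ n − E[|E(G)|] = 173 − 43/2 = 303/2.
Numerically: ≈ 151.500.
(This is only a lower bound; the true E[α(G)] may be larger.)

E[α(G)] ≥ 303/2 ≈ 151.500.


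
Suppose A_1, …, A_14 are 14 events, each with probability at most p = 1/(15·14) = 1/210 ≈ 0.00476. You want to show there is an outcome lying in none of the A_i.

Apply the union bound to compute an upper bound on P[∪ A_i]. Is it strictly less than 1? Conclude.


Union bound: P[∪_{i=1}^{14} A_i] ≤ Σ_i P[A_i] ≤ 14·p = 14·(1/210) = 1/15.
Numerically: 1/15 ≈ 0.06667.
Is 1/15 < 1? YES.
Since P[∪ A_i] ≤ 1/15 < 1, the complement has P[∩ A_i^c] ≥ 1 − 1/15 = 14/15 > 0, so some outcome avoids every A_i.

14·p = 1/15 ≈ 0.06667; existence CERTIFIED by the union bound.


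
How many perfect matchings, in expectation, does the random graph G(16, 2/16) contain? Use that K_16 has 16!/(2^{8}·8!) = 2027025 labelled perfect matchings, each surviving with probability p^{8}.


K_16 has 16!/(2^{8}·8!) = 2027025 labelled perfect matchings.
For each such perfect matching H, let X_H = 1 if all 8 edges of H are present in G. Then P[X_H = 1] = p^{8} = (1/8)^{8} = 1/16777216.
By linearity of expectation: E[X] = Σ_H E[X_H] = 2027025 · p^{8} = 2027025 · 1/16777216 = 2027025/16777216.
Numerically: E[X] ≈ 0.1208.

E[X] = 2027025 · (1/8)^{8} = 2027025/16777216 ≈ 0.1208.


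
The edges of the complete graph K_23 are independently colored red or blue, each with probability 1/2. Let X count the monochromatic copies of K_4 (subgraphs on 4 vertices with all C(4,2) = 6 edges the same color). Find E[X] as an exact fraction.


Let X = Σ_S X_S over the C(23, 4) = 8855 subsets S of size 4, where X_S = 1 if the K_4 on S is monochromatic.
For a fixed S, the K_4 on S has C(4, 2) = 6 edges. P[all 6 edges red] = (1/2)^6, and likewise for blue, so P[monochromatic] = 2·(1/2)^6 = 2^{1 − 6} = 1/32.
By linearity: E[X] = C(23, 4) · 2^{1 − 6} = 8855 · 1/32 = 8855/32.
Numerically: E[X] ≈ 276.7188.

E[X] = C(23,4)·2^(1−C(4,2)) = 8855/32 ≈ 276.7188.


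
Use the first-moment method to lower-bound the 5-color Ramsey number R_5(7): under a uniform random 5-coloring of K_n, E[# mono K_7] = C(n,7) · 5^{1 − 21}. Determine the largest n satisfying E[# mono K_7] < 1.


We need C(n, 7) · 5^{1 − 21} < 1, i.e. C(n, 7) < 5^{21 − 1} = 95367431640625.
Check values of n near the boundary:
  n = 333: C(333, 7) = 84549532139028; 84549532139028 < 95367431640625? YES
  n = 334: C(334, 7) = 86359460961576; 86359460961576 < 95367431640625? YES
  n = 335: C(335, 7) = 88202498238195; 88202498238195 < 95367431640625? YES
  n = 336: C(336, 7) = 90079147136880; 90079147136880 < 95367431640625? YES
  n = 337: C(337, 7) = 91989916924632; 91989916924632 < 95367431640625? YES
  n = 338: C(338, 7) = 93935323022736; 93935323022736 < 95367431640625? YES
  n = 339: C(339, 7) = 95915887062372; 95915887062372 < 95367431640625? NO
  n = 340: C(340, 7) = 97932136940560; 97932136940560 < 95367431640625? NO
The largest n with C(n, 7) < 95367431640625 is n = 338 (where E[X] = 93935323022736/95367431640625 ≈ 0.984983). Hence R_5(7) > 338, i.e. R_5(7) ≥ 339.

Largest n = 338; hence R_5(7) > 338.


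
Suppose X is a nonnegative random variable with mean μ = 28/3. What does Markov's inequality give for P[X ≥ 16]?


μ = E[X] = 28/3, a = 16.
Markov: P[X ≥ 16] ≤ μ/a = (28/3)/16 = 7/12.
Numerically: ≈ 0.5833.
(Since a = 16 > μ = 9.3333, the bound 7/12 is < 1 and informative.)

P[X ≥ 16] ≤ 7/12 ≈ 0.5833.


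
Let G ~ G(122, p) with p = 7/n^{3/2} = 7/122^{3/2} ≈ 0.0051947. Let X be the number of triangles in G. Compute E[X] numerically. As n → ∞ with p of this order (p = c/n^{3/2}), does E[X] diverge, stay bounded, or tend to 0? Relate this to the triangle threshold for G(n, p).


Number of potential triangles: C(122, 3) = 295240.
Each occurs with probability p³ ≈ (0.0051947)³ ≈ 1.4017639e-07.
By linearity: E[X] = C(122, 3)·p³ ≈ 295240 · 1.4017639e-07 ≈ 0.04139.
Since α = 3/2 > 1, p = c/n^{3/2} = o(1/n) is below the triangle threshold p ~ 1/n. Asymptotically E[X] ~ (c³/6)·n^{3(1−α)} = (7³/6)·n^{-1.5} → 0, so by Markov's inequality G has no triangles w.h.p.

E[X] ≈ 0.04139; in regime p = Θ(1/n^{3/2}) E[X] tends to 0 (below the triangle threshold p ~ 1/n).


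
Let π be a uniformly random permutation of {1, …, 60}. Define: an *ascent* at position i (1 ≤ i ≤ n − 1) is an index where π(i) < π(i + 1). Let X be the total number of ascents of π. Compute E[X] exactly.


Write X = Σ X_I over i = 1, …, 59, with X_I the indicator of one ascent.
There are 59 indicators.
For each fixed i, the pair (π(i), π(i+1)) is a uniformly random ordered pair of distinct values from {1, …, 60}; by symmetry P[π(i) < π(i+1)] = 1/2.
By linearity: E[X] = 59 · (1/2) = (60 − 1) · (1/2) = 59/2 ≈ 29.500.

E[X] = 59/2 = 29.500.


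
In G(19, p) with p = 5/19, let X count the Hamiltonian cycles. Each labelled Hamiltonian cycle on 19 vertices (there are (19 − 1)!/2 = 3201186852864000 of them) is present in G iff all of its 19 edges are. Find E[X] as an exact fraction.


K_19 has (19 − 1)!/2 = 3201186852864000 labelled Hamiltonian cycles.
For each such Hamiltonian cycle H, let X_H = 1 if all 19 edges of H are present in G. Then P[X_H = 1] = p^{19} = (5/19)^{19} = 19073486328125/1978419655660313589123979.
Summing the indicators: E[X] = Σ_H E[X_H] = 3201186852864000 · p^{19} = 3201186852864000 · 19073486328125/1978419655660313589123979 = 61057793671875000000000000000/1978419655660313589123979.
Numerically: E[X] ≈ 30861.9.

E[X] = 3201186852864000 · (5/19)^{19} = 61057793671875000000000000000/1978419655660313589123979 ≈ 30861.9.


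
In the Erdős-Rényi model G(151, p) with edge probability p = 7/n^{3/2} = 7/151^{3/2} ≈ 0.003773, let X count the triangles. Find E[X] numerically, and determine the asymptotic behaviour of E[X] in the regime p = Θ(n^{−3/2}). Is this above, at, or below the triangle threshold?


Number of potential triangles: C(151, 3) = 562475.
Each occurs with probability p³ ≈ (0.003773)³ ≈ 5.369055e-08.
By linearity: E[X] = C(151, 3)·p³ ≈ 562475 · 5.369055e-08 ≈ 0.0302.
Since α = 3/2 > 1, p = c/n^{3/2} = o(1/n) is below the triangle threshold p ~ 1/n. Asymptotically E[X] ~ (c³/6)·n^{3(1−α)} = (7³/6)·n^{-1.5} → 0, so by Markov's inequality G has no triangles w.h.p.

E[X] ≈ 0.0302; in regime p = Θ(1/n^{3/2}) E[X] tends to 0 (below the triangle threshold p ~ 1/n).
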